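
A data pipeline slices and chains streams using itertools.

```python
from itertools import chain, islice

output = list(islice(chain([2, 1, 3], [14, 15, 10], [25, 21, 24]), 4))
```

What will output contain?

Step 1: chain([2, 1, 3], [14, 15, 10], [25, 21, 24]) = [2, 1, 3, 14, 15, 10, 25, 21, 24].
Step 2: islice takes first 4 elements: [2, 1, 3, 14].
Therefore output = [2, 1, 3, 14].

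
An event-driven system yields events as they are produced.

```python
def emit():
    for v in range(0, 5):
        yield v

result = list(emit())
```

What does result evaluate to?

Step 1: The generator yields each value from range(0, 5).
Step 2: list() consumes all yields: [0, 1, 2, 3, 4].
Therefore result = [0, 1, 2, 3, 4].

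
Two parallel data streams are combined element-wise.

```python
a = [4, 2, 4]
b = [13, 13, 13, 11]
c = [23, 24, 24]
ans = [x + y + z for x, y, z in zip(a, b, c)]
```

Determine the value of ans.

Step 1: zip three lists (truncates to shortest, len=3):
  4 + 13 + 23 = 40
  2 + 13 + 24 = 39
  4 + 13 + 24 = 41
Therefore ans = [40, 39, 41].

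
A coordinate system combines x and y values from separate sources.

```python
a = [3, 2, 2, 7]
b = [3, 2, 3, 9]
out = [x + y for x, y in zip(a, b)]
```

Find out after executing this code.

Step 1: Add corresponding elements:
  3 + 3 = 6
  2 + 2 = 4
  2 + 3 = 5
  7 + 9 = 16
Therefore out = [6, 4, 5, 16].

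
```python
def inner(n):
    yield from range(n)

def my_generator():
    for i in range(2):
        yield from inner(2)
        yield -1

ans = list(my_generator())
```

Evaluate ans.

Step 1: For each i in range(2):
  i=0: yield from inner(2) -> [0, 1], then yield -1
  i=1: yield from inner(2) -> [0, 1], then yield -1
Therefore ans = [0, 1, -1, 0, 1, -1].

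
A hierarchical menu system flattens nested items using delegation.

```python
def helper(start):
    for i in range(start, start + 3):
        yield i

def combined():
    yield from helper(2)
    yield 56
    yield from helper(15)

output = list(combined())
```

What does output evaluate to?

Step 1: combined() delegates to helper(2):
  yield 2
  yield 3
  yield 4
Step 2: yield 56
Step 3: Delegates to helper(15):
  yield 15
  yield 16
  yield 17
Therefore output = [2, 3, 4, 56, 15, 16, 17].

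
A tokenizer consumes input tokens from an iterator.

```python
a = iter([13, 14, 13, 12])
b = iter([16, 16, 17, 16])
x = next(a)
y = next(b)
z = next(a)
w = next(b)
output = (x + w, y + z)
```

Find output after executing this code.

Step 1: a iterates [13, 14, 13, 12], b iterates [16, 16, 17, 16].
Step 2: x = next(a) = 13, y = next(b) = 16.
Step 3: z = next(a) = 14, w = next(b) = 16.
Step 4: output = (13 + 16, 16 + 14) = (29, 30).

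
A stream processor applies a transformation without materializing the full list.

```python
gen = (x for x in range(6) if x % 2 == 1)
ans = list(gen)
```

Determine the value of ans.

Step 1: Filter range(6) keeping only odd values:
  x=0: even, excluded
  x=1: odd, included
  x=2: even, excluded
  x=3: odd, included
  x=4: even, excluded
  x=5: odd, included
Therefore ans = [1, 3, 5].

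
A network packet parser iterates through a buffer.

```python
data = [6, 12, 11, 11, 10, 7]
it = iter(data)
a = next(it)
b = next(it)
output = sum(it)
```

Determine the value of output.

Step 1: Create iterator over [6, 12, 11, 11, 10, 7].
Step 2: a = next() = 6, b = next() = 12.
Step 3: sum() of remaining [11, 11, 10, 7] = 39.
Therefore output = 39.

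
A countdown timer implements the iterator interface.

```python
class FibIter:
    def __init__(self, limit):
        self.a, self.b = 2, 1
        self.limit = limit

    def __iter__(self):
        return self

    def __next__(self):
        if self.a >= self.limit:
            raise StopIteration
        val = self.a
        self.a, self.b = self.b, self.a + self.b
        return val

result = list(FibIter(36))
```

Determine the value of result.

Step 1: Fibonacci-like sequence (a=2, b=1) until >= 36:
  Yield 2, then a,b = 1,3
  Yield 1, then a,b = 3,4
  Yield 3, then a,b = 4,7
  Yield 4, then a,b = 7,11
  Yield 7, then a,b = 11,18
  Yield 11, then a,b = 18,29
  Yield 18, then a,b = 29,47
  Yield 29, then a,b = 47,76
Step 2: 47 >= 36, stop.
Therefore result = [2, 1, 3, 4, 7, 11, 18, 29].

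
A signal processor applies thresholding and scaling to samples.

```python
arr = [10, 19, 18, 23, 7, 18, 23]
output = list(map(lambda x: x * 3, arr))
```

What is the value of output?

Step 1: Apply lambda x: x * 3 to each element:
  10 -> 30
  19 -> 57
  18 -> 54
  23 -> 69
  7 -> 21
  18 -> 54
  23 -> 69
Therefore output = [30, 57, 54, 69, 21, 54, 69].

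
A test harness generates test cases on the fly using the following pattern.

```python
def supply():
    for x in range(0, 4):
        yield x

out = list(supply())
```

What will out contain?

Step 1: The generator yields each value from range(0, 4).
Step 2: list() consumes all yields: [0, 1, 2, 3].
Therefore out = [0, 1, 2, 3].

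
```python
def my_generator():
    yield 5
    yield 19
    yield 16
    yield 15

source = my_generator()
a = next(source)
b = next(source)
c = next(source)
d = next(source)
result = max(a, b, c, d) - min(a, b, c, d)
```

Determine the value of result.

Step 1: Create generator and consume all values:
  a = next(source) = 5
  b = next(source) = 19
  c = next(source) = 16
  d = next(source) = 15
Step 2: max = 19, min = 5, result = 19 - 5 = 14.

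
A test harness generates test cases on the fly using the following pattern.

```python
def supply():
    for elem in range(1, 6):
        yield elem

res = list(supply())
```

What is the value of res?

Step 1: The generator yields each value from range(1, 6).
Step 2: list() consumes all yields: [1, 2, 3, 4, 5].
Therefore res = [1, 2, 3, 4, 5].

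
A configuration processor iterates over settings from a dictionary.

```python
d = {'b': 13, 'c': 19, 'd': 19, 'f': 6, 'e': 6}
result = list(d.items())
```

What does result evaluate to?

Step 1: d.items() returns (key, value) pairs in insertion order.
Therefore result = [('b', 13), ('c', 19), ('d', 19), ('f', 6), ('e', 6)].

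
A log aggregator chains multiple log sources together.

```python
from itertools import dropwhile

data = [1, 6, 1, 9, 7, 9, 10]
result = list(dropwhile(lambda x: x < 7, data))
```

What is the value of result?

Step 1: dropwhile drops elements while < 7:
  1 < 7: dropped
  6 < 7: dropped
  1 < 7: dropped
  9: kept (dropping stopped)
Step 2: Remaining elements kept regardless of condition.
Therefore result = [9, 7, 9, 10].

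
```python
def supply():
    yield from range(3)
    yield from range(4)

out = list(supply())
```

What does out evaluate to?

Step 1: Trace yields in order:
  yield 0
  yield 1
  yield 2
  yield 0
  yield 1
  yield 2
  yield 3
Therefore out = [0, 1, 2, 0, 1, 2, 3].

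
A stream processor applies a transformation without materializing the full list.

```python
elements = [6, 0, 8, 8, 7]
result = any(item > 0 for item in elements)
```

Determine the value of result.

Step 1: Check item > 0 for each element in [6, 0, 8, 8, 7]:
  6 > 0: True
  0 > 0: False
  8 > 0: True
  8 > 0: True
  7 > 0: True
Step 2: any() returns True.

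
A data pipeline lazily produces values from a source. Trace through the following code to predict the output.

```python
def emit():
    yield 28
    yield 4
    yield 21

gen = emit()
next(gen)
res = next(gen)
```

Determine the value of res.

Step 1: emit() creates a generator.
Step 2: next(gen) yields 28 (consumed and discarded).
Step 3: next(gen) yields 4, assigned to res.
Therefore res = 4.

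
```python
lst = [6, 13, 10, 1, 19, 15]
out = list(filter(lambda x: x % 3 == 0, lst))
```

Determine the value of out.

Step 1: Filter elements divisible by 3:
  6 % 3 = 0: kept
  13 % 3 = 1: removed
  10 % 3 = 1: removed
  1 % 3 = 1: removed
  19 % 3 = 1: removed
  15 % 3 = 0: kept
Therefore out = [6, 15].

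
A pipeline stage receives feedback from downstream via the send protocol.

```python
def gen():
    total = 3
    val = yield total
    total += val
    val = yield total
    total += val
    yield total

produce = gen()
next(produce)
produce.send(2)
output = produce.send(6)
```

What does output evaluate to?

Step 1: next() -> yield total=3.
Step 2: send(2) -> val=2, total = 3+2 = 5, yield 5.
Step 3: send(6) -> val=6, total = 5+6 = 11, yield 11.
Therefore output = 11.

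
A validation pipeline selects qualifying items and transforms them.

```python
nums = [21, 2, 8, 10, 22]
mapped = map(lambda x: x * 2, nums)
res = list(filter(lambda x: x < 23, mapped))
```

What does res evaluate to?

Step 1: Map x * 2:
  21 -> 42
  2 -> 4
  8 -> 16
  10 -> 20
  22 -> 44
Step 2: Filter for < 23:
  42: removed
  4: kept
  16: kept
  20: kept
  44: removed
Therefore res = [4, 16, 20].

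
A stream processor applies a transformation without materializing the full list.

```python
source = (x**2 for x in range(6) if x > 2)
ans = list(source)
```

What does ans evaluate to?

Step 1: For range(6), keep x > 2, then square:
  x=0: 0 <= 2, excluded
  x=1: 1 <= 2, excluded
  x=2: 2 <= 2, excluded
  x=3: 3 > 2, yield 3**2 = 9
  x=4: 4 > 2, yield 4**2 = 16
  x=5: 5 > 2, yield 5**2 = 25
Therefore ans = [9, 16, 25].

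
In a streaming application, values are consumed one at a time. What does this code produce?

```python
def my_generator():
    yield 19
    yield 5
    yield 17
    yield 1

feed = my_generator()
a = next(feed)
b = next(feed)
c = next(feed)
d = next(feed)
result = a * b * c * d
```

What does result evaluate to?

Step 1: Create generator and consume all values:
  a = next(feed) = 19
  b = next(feed) = 5
  c = next(feed) = 17
  d = next(feed) = 1
Step 2: result = 19 * 5 * 17 * 1 = 1615.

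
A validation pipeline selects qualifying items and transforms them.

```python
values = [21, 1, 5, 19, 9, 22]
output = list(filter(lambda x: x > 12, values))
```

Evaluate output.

Step 1: Filter elements > 12:
  21: kept
  1: removed
  5: removed
  19: kept
  9: removed
  22: kept
Therefore output = [21, 19, 22].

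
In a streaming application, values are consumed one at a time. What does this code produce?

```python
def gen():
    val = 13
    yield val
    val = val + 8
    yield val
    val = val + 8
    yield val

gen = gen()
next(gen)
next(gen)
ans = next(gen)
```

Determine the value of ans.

Step 1: Trace through generator execution:
  Yield 1: val starts at 13, yield 13
  Yield 2: val = 13 + 8 = 21, yield 21
  Yield 3: val = 21 + 8 = 29, yield 29
Step 2: First next() gets 13, second next() gets the second value, third next() yields 29.
Therefore ans = 29.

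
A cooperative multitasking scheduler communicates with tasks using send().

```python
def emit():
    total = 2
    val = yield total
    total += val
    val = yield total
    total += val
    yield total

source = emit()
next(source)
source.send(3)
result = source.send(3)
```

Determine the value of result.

Step 1: next() -> yield total=2.
Step 2: send(3) -> val=3, total = 2+3 = 5, yield 5.
Step 3: send(3) -> val=3, total = 5+3 = 8, yield 8.
Therefore result = 8.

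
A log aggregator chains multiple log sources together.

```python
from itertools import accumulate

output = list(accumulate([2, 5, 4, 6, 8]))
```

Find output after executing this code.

Step 1: accumulate computes running sums:
  + 2 = 2
  + 5 = 7
  + 4 = 11
  + 6 = 17
  + 8 = 25
Therefore output = [2, 7, 11, 17, 25].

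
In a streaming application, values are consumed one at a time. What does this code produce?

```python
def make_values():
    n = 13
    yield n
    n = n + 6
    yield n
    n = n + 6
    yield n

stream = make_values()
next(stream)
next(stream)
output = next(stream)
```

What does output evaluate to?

Step 1: Trace through generator execution:
  Yield 1: n starts at 13, yield 13
  Yield 2: n = 13 + 6 = 19, yield 19
  Yield 3: n = 19 + 6 = 25, yield 25
Step 2: First next() gets 13, second next() gets the second value, third next() yields 25.
Therefore output = 25.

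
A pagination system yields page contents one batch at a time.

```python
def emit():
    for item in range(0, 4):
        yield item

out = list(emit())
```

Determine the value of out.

Step 1: The generator yields each value from range(0, 4).
Step 2: list() consumes all yields: [0, 1, 2, 3].
Therefore out = [0, 1, 2, 3].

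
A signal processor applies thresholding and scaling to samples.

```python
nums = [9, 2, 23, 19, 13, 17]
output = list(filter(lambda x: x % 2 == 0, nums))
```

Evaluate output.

Step 1: Filter elements divisible by 2:
  9 % 2 = 1: removed
  2 % 2 = 0: kept
  23 % 2 = 1: removed
  19 % 2 = 1: removed
  13 % 2 = 1: removed
  17 % 2 = 1: removed
Therefore output = [2].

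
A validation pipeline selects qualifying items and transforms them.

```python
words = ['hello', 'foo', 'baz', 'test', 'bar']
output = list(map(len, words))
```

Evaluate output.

Step 1: Map len() to each word:
  'hello' -> 5
  'foo' -> 3
  'baz' -> 3
  'test' -> 4
  'bar' -> 3
Therefore output = [5, 3, 3, 4, 3].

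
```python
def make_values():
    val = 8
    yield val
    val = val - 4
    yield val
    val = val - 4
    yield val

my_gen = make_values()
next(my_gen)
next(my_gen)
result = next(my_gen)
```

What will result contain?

Step 1: Trace through generator execution:
  Yield 1: val starts at 8, yield 8
  Yield 2: val = 8 - 4 = 4, yield 4
  Yield 3: val = 4 - 4 = 0, yield 0
Step 2: First next() gets 8, second next() gets the second value, third next() yields 0.
Therefore result = 0.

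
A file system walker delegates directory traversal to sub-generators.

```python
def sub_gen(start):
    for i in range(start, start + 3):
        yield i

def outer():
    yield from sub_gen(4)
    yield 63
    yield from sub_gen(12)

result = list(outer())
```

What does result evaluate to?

Step 1: outer() delegates to sub_gen(4):
  yield 4
  yield 5
  yield 6
Step 2: yield 63
Step 3: Delegates to sub_gen(12):
  yield 12
  yield 13
  yield 14
Therefore result = [4, 5, 6, 63, 12, 13, 14].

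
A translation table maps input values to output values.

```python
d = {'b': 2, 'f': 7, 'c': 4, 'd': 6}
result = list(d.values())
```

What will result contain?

Step 1: d.values() returns the dictionary values in insertion order.
Therefore result = [2, 7, 4, 6].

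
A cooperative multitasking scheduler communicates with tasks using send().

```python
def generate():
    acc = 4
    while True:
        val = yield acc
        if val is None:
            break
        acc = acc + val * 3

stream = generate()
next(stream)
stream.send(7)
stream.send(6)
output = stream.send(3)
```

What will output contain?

Step 1: next() -> yield acc=4.
Step 2: send(7) -> val=7, acc = 4 + 7*3 = 25, yield 25.
Step 3: send(6) -> val=6, acc = 25 + 6*3 = 43, yield 43.
Step 4: send(3) -> val=3, acc = 43 + 3*3 = 52, yield 52.
Therefore output = 52.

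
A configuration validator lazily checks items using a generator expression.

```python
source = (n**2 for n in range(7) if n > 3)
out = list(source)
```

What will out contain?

Step 1: For range(7), keep n > 3, then square:
  n=0: 0 <= 3, excluded
  n=1: 1 <= 3, excluded
  n=2: 2 <= 3, excluded
  n=3: 3 <= 3, excluded
  n=4: 4 > 3, yield 4**2 = 16
  n=5: 5 > 3, yield 5**2 = 25
  n=6: 6 > 3, yield 6**2 = 36
Therefore out = [16, 25, 36].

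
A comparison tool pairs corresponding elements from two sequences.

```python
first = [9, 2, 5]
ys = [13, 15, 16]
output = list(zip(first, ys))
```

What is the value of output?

Step 1: zip pairs elements at same index:
  Index 0: (9, 13)
  Index 1: (2, 15)
  Index 2: (5, 16)
Therefore output = [(9, 13), (2, 15), (5, 16)].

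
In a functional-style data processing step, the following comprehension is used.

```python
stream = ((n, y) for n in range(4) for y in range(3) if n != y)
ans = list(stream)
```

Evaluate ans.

Step 1: Nested generator over range(4) x range(3) where n != y:
  (0, 0): excluded (n == y)
  (0, 1): included
  (0, 2): included
  (1, 0): included
  (1, 1): excluded (n == y)
  (1, 2): included
  (2, 0): included
  (2, 1): included
  (2, 2): excluded (n == y)
  (3, 0): included
  (3, 1): included
  (3, 2): included
Therefore ans = [(0, 1), (0, 2), (1, 0), (1, 2), (2, 0), (2, 1), (3, 0), (3, 1), (3, 2)].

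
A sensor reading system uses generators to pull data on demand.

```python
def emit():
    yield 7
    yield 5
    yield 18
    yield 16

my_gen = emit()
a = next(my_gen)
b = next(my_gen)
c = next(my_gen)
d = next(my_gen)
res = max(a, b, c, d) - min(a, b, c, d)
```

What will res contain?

Step 1: Create generator and consume all values:
  a = next(my_gen) = 7
  b = next(my_gen) = 5
  c = next(my_gen) = 18
  d = next(my_gen) = 16
Step 2: max = 18, min = 5, res = 18 - 5 = 13.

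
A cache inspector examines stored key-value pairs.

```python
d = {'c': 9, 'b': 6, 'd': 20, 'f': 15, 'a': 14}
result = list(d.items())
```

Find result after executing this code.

Step 1: d.items() returns (key, value) pairs in insertion order.
Therefore result = [('c', 9), ('b', 6), ('d', 20), ('f', 15), ('a', 14)].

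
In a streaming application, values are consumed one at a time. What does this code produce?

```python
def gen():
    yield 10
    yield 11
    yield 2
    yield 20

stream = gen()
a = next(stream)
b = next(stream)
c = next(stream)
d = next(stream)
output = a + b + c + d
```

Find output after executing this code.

Step 1: Create generator and consume all values:
  a = next(stream) = 10
  b = next(stream) = 11
  c = next(stream) = 2
  d = next(stream) = 20
Step 2: output = 10 + 11 + 2 + 20 = 43.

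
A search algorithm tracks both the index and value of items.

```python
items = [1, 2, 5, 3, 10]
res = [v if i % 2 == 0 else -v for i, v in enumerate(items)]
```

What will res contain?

Step 1: For each (i, v), keep v if i is even, negate if odd:
  i=0 (even): keep 1
  i=1 (odd): negate to -2
  i=2 (even): keep 5
  i=3 (odd): negate to -3
  i=4 (even): keep 10
Therefore res = [1, -2, 5, -3, 10].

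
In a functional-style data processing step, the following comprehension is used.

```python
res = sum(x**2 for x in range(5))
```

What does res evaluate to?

Step 1: Compute x**2 for each x in range(5):
  x=0: 0**2 = 0
  x=1: 1**2 = 1
  x=2: 2**2 = 4
  x=3: 3**2 = 9
  x=4: 4**2 = 16
Step 2: sum = 0 + 1 + 4 + 9 + 16 = 30.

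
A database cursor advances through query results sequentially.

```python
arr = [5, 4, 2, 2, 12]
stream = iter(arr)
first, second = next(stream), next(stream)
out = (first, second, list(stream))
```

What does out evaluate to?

Step 1: Create iterator over [5, 4, 2, 2, 12].
Step 2: first = 5, second = 4.
Step 3: Remaining elements: [2, 2, 12].
Therefore out = (5, 4, [2, 2, 12]).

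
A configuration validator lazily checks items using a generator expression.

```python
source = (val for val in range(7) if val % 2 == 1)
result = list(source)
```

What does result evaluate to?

Step 1: Filter range(7) keeping only odd values:
  val=0: even, excluded
  val=1: odd, included
  val=2: even, excluded
  val=3: odd, included
  val=4: even, excluded
  val=5: odd, included
  val=6: even, excluded
Therefore result = [1, 3, 5].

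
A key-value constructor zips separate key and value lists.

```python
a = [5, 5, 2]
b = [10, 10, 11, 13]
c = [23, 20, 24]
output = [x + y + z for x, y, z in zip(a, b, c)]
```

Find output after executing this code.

Step 1: zip three lists (truncates to shortest, len=3):
  5 + 10 + 23 = 38
  5 + 10 + 20 = 35
  2 + 11 + 24 = 37
Therefore output = [38, 35, 37].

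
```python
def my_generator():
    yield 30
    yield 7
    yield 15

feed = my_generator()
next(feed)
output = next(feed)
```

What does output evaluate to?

Step 1: my_generator() creates a generator.
Step 2: next(feed) yields 30 (consumed and discarded).
Step 3: next(feed) yields 7, assigned to output.
Therefore output = 7.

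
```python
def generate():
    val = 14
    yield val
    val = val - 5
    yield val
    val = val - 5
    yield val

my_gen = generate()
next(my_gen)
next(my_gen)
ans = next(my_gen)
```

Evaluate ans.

Step 1: Trace through generator execution:
  Yield 1: val starts at 14, yield 14
  Yield 2: val = 14 - 5 = 9, yield 9
  Yield 3: val = 9 - 5 = 4, yield 4
Step 2: First next() gets 14, second next() gets the second value, third next() yields 4.
Therefore ans = 4.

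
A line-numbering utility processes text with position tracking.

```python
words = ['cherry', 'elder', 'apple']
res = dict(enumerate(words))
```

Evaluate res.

Step 1: enumerate pairs indices with words:
  0 -> 'cherry'
  1 -> 'elder'
  2 -> 'apple'
Therefore res = {0: 'cherry', 1: 'elder', 2: 'apple'}.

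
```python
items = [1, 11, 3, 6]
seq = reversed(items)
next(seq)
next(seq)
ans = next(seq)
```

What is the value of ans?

Step 1: reversed([1, 11, 3, 6]) gives iterator: [6, 3, 11, 1].
Step 2: First next() = 6, second next() = 3.
Step 3: Third next() = 11.
Therefore ans = 11.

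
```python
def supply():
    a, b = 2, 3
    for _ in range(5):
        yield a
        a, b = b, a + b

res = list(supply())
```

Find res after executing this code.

Step 1: Fibonacci-like sequence starting with a=2, b=3:
  Iteration 1: yield a=2, then a,b = 3,5
  Iteration 2: yield a=3, then a,b = 5,8
  Iteration 3: yield a=5, then a,b = 8,13
  Iteration 4: yield a=8, then a,b = 13,21
  Iteration 5: yield a=13, then a,b = 21,34
Therefore res = [2, 3, 5, 8, 13].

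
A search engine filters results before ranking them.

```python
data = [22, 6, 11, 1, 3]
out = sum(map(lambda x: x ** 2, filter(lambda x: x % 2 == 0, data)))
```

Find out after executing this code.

Step 1: Filter even numbers from [22, 6, 11, 1, 3]: [22, 6]
Step 2: Square each: [484, 36]
Step 3: Sum = 520.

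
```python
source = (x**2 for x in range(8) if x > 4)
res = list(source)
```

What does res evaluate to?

Step 1: For range(8), keep x > 4, then square:
  x=0: 0 <= 4, excluded
  x=1: 1 <= 4, excluded
  x=2: 2 <= 4, excluded
  x=3: 3 <= 4, excluded
  x=4: 4 <= 4, excluded
  x=5: 5 > 4, yield 5**2 = 25
  x=6: 6 > 4, yield 6**2 = 36
  x=7: 7 > 4, yield 7**2 = 49
Therefore res = [25, 36, 49].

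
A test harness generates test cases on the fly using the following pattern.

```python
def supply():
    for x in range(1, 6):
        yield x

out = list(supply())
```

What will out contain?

Step 1: The generator yields each value from range(1, 6).
Step 2: list() consumes all yields: [1, 2, 3, 4, 5].
Therefore out = [1, 2, 3, 4, 5].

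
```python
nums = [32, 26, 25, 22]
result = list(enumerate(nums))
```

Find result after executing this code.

Step 1: enumerate pairs each element with its index:
  (0, 32)
  (1, 26)
  (2, 25)
  (3, 22)
Therefore result = [(0, 32), (1, 26), (2, 25), (3, 22)].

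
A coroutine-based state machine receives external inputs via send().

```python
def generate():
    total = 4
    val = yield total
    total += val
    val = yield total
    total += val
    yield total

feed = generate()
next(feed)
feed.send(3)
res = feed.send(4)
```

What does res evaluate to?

Step 1: next() -> yield total=4.
Step 2: send(3) -> val=3, total = 4+3 = 7, yield 7.
Step 3: send(4) -> val=4, total = 7+4 = 11, yield 11.
Therefore res = 11.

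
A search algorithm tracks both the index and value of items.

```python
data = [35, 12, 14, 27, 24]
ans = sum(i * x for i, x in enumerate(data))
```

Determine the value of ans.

Step 1: Compute i * x for each (i, x) in enumerate([35, 12, 14, 27, 24]):
  i=0, x=35: 0*35 = 0
  i=1, x=12: 1*12 = 12
  i=2, x=14: 2*14 = 28
  i=3, x=27: 3*27 = 81
  i=4, x=24: 4*24 = 96
Step 2: sum = 0 + 12 + 28 + 81 + 96 = 217.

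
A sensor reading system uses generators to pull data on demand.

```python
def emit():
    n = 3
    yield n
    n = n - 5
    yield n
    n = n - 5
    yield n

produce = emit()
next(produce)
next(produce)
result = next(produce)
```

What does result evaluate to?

Step 1: Trace through generator execution:
  Yield 1: n starts at 3, yield 3
  Yield 2: n = 3 - 5 = -2, yield -2
  Yield 3: n = -2 - 5 = -7, yield -7
Step 2: First next() gets 3, second next() gets the second value, third next() yields -7.
Therefore result = -7.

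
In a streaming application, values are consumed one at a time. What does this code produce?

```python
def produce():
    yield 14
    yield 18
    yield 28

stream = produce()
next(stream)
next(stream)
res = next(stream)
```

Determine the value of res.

Step 1: produce() creates a generator.
Step 2: next(stream) yields 14 (consumed and discarded).
Step 3: next(stream) yields 18 (consumed and discarded).
Step 4: next(stream) yields 28, assigned to res.
Therefore res = 28.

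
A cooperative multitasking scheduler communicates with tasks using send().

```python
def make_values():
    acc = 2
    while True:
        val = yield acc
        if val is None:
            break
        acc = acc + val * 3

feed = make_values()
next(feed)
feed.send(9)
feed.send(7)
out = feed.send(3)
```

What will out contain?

Step 1: next() -> yield acc=2.
Step 2: send(9) -> val=9, acc = 2 + 9*3 = 29, yield 29.
Step 3: send(7) -> val=7, acc = 29 + 7*3 = 50, yield 50.
Step 4: send(3) -> val=3, acc = 50 + 3*3 = 59, yield 59.
Therefore out = 59.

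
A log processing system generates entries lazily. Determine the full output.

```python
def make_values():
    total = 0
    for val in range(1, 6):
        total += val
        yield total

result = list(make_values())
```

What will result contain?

Step 1: Generator accumulates running sum:
  val=1: total = 1, yield 1
  val=2: total = 3, yield 3
  val=3: total = 6, yield 6
  val=4: total = 10, yield 10
  val=5: total = 15, yield 15
Therefore result = [1, 3, 6, 10, 15].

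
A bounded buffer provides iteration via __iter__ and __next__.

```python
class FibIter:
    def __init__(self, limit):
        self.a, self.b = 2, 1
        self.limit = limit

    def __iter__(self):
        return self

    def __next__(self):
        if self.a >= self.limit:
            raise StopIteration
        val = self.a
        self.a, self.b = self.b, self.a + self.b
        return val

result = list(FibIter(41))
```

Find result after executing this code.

Step 1: Fibonacci-like sequence (a=2, b=1) until >= 41:
  Yield 2, then a,b = 1,3
  Yield 1, then a,b = 3,4
  Yield 3, then a,b = 4,7
  Yield 4, then a,b = 7,11
  Yield 7, then a,b = 11,18
  Yield 11, then a,b = 18,29
  Yield 18, then a,b = 29,47
  Yield 29, then a,b = 47,76
Step 2: 47 >= 41, stop.
Therefore result = [2, 1, 3, 4, 7, 11, 18, 29].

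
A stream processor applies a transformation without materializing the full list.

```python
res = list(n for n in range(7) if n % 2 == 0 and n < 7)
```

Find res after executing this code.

Step 1: Filter range(7) where n % 2 == 0 and n < 7:
  n=0: both conditions met, included
  n=1: excluded (1 % 2 != 0)
  n=2: both conditions met, included
  n=3: excluded (3 % 2 != 0)
  n=4: both conditions met, included
  n=5: excluded (5 % 2 != 0)
  n=6: both conditions met, included
Therefore res = [0, 2, 4, 6].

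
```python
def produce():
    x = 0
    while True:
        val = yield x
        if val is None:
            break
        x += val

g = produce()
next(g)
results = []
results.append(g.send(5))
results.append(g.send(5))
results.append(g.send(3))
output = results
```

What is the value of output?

Step 1: next(g) -> yield 0.
Step 2: send(5) -> x = 5, yield 5.
Step 3: send(5) -> x = 10, yield 10.
Step 4: send(3) -> x = 13, yield 13.
Therefore output = [5, 10, 13].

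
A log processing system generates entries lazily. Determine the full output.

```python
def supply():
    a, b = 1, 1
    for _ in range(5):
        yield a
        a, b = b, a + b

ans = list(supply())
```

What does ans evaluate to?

Step 1: Fibonacci-like sequence starting with a=1, b=1:
  Iteration 1: yield a=1, then a,b = 1,2
  Iteration 2: yield a=1, then a,b = 2,3
  Iteration 3: yield a=2, then a,b = 3,5
  Iteration 4: yield a=3, then a,b = 5,8
  Iteration 5: yield a=5, then a,b = 8,13
Therefore ans = [1, 1, 2, 3, 5].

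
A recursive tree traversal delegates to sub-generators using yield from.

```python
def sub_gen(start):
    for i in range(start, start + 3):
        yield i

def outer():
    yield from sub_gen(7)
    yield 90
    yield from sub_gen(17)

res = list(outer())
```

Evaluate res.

Step 1: outer() delegates to sub_gen(7):
  yield 7
  yield 8
  yield 9
Step 2: yield 90
Step 3: Delegates to sub_gen(17):
  yield 17
  yield 18
  yield 19
Therefore res = [7, 8, 9, 90, 17, 18, 19].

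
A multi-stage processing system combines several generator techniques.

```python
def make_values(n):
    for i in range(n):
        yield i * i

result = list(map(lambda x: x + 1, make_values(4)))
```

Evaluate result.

Step 1: make_values(4) yields squares: [0, 1, 4, 9].
Step 2: map adds 1 to each: [1, 2, 5, 10].
Therefore result = [1, 2, 5, 10].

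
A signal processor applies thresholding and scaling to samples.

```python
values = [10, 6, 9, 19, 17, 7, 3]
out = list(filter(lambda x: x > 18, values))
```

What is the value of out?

Step 1: Filter elements > 18:
  10: removed
  6: removed
  9: removed
  19: kept
  17: removed
  7: removed
  3: removed
Therefore out = [19].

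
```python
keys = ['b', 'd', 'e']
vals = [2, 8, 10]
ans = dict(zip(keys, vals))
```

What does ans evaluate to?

Step 1: zip pairs keys with values:
  'b' -> 2
  'd' -> 8
  'e' -> 10
Therefore ans = {'b': 2, 'd': 8, 'e': 10}.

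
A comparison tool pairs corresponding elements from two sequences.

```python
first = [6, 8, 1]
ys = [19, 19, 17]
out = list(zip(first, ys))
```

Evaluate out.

Step 1: zip pairs elements at same index:
  Index 0: (6, 19)
  Index 1: (8, 19)
  Index 2: (1, 17)
Therefore out = [(6, 19), (8, 19), (1, 17)].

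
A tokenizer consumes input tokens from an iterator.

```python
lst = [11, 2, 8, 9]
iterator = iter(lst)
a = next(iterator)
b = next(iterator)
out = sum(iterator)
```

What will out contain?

Step 1: Create iterator over [11, 2, 8, 9].
Step 2: a = next() = 11, b = next() = 2.
Step 3: sum() of remaining [8, 9] = 17.
Therefore out = 17.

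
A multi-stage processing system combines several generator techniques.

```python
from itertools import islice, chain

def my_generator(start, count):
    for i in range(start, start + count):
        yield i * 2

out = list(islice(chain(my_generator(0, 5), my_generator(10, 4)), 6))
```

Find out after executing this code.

Step 1: my_generator(0, 5) yields [0, 2, 4, 6, 8].
Step 2: my_generator(10, 4) yields [20, 22, 24, 26].
Step 3: chain concatenates: [0, 2, 4, 6, 8, 20, 22, 24, 26].
Step 4: islice takes first 6: [0, 2, 4, 6, 8, 20].
Therefore out = [0, 2, 4, 6, 8, 20].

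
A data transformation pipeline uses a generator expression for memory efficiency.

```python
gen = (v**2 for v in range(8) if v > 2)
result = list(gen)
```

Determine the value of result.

Step 1: For range(8), keep v > 2, then square:
  v=0: 0 <= 2, excluded
  v=1: 1 <= 2, excluded
  v=2: 2 <= 2, excluded
  v=3: 3 > 2, yield 3**2 = 9
  v=4: 4 > 2, yield 4**2 = 16
  v=5: 5 > 2, yield 5**2 = 25
  v=6: 6 > 2, yield 6**2 = 36
  v=7: 7 > 2, yield 7**2 = 49
Therefore result = [9, 16, 25, 36, 49].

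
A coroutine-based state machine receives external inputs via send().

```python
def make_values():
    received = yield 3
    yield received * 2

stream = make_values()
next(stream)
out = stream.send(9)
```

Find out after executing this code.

Step 1: next(stream) advances to first yield, producing 3.
Step 2: send(9) resumes, received = 9.
Step 3: yield received * 2 = 9 * 2 = 18.
Therefore out = 18.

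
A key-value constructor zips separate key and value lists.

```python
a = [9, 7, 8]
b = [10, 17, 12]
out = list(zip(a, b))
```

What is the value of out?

Step 1: zip pairs elements at same index:
  Index 0: (9, 10)
  Index 1: (7, 17)
  Index 2: (8, 12)
Therefore out = [(9, 10), (7, 17), (8, 12)].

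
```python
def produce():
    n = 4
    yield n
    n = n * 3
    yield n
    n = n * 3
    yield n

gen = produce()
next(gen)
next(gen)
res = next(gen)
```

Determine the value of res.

Step 1: Trace through generator execution:
  Yield 1: n starts at 4, yield 4
  Yield 2: n = 4 * 3 = 12, yield 12
  Yield 3: n = 12 * 3 = 36, yield 36
Step 2: First next() gets 4, second next() gets the second value, third next() yields 36.
Therefore res = 36.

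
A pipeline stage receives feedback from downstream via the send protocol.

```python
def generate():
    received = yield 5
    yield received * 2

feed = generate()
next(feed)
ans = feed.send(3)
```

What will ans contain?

Step 1: next(feed) advances to first yield, producing 5.
Step 2: send(3) resumes, received = 3.
Step 3: yield received * 2 = 3 * 2 = 6.
Therefore ans = 6.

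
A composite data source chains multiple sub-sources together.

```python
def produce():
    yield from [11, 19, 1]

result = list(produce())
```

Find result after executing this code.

Step 1: yield from delegates to the iterable, yielding each element.
Step 2: Collected values: [11, 19, 1].
Therefore result = [11, 19, 1].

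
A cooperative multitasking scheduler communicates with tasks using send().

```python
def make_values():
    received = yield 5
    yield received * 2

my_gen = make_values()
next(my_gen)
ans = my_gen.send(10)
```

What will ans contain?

Step 1: next(my_gen) advances to first yield, producing 5.
Step 2: send(10) resumes, received = 10.
Step 3: yield received * 2 = 10 * 2 = 20.
Therefore ans = 20.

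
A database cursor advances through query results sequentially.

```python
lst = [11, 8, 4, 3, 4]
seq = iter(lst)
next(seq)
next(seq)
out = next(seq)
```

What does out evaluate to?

Step 1: Create iterator over [11, 8, 4, 3, 4].
Step 2: next() consumes 11.
Step 3: next() consumes 8.
Step 4: next() returns 4.
Therefore out = 4.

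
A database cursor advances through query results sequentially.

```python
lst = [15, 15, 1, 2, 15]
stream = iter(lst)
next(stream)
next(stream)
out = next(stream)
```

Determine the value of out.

Step 1: Create iterator over [15, 15, 1, 2, 15].
Step 2: next() consumes 15.
Step 3: next() consumes 15.
Step 4: next() returns 1.
Therefore out = 1.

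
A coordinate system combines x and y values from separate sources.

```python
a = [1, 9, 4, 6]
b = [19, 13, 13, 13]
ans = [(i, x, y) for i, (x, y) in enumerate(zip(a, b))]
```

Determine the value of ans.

Step 1: enumerate(zip(a, b)) gives index with paired elements:
  i=0: (1, 19)
  i=1: (9, 13)
  i=2: (4, 13)
  i=3: (6, 13)
Therefore ans = [(0, 1, 19), (1, 9, 13), (2, 4, 13), (3, 6, 13)].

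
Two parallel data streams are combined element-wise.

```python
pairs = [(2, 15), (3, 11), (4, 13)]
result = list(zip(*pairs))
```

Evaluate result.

Step 1: zip(*pairs) transposes: unzips [(2, 15), (3, 11), (4, 13)] into separate sequences.
Step 2: First elements: (2, 3, 4), second elements: (15, 11, 13).
Therefore result = [(2, 3, 4), (15, 11, 13)].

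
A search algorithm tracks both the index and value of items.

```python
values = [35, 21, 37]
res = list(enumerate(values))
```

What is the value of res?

Step 1: enumerate pairs each element with its index:
  (0, 35)
  (1, 21)
  (2, 37)
Therefore res = [(0, 35), (1, 21), (2, 37)].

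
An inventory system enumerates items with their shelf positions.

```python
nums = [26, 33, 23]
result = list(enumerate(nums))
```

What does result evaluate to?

Step 1: enumerate pairs each element with its index:
  (0, 26)
  (1, 33)
  (2, 23)
Therefore result = [(0, 26), (1, 33), (2, 23)].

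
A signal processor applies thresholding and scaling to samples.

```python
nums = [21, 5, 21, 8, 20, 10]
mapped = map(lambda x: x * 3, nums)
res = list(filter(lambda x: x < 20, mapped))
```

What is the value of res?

Step 1: Map x * 3:
  21 -> 63
  5 -> 15
  21 -> 63
  8 -> 24
  20 -> 60
  10 -> 30
Step 2: Filter for < 20:
  63: removed
  15: kept
  63: removed
  24: removed
  60: removed
  30: removed
Therefore res = [15].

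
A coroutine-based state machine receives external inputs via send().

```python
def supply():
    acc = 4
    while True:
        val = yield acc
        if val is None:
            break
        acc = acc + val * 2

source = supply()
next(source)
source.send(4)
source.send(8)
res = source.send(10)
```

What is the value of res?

Step 1: next() -> yield acc=4.
Step 2: send(4) -> val=4, acc = 4 + 4*2 = 12, yield 12.
Step 3: send(8) -> val=8, acc = 12 + 8*2 = 28, yield 28.
Step 4: send(10) -> val=10, acc = 28 + 10*2 = 48, yield 48.
Therefore res = 48.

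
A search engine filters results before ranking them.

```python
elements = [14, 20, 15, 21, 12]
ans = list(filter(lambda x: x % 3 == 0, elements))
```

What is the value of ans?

Step 1: Filter elements divisible by 3:
  14 % 3 = 2: removed
  20 % 3 = 2: removed
  15 % 3 = 0: kept
  21 % 3 = 0: kept
  12 % 3 = 0: kept
Therefore ans = [15, 21, 12].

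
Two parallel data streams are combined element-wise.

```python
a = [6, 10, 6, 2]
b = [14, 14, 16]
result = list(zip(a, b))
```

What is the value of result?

Step 1: zip stops at shortest (len(a)=4, len(b)=3):
  Index 0: (6, 14)
  Index 1: (10, 14)
  Index 2: (6, 16)
Step 2: Last element of a (2) has no pair, dropped.
Therefore result = [(6, 14), (10, 14), (6, 16)].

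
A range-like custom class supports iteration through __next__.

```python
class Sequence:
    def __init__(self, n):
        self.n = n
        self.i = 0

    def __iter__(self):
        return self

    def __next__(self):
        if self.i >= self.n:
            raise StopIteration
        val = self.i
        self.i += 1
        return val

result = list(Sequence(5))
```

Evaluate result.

Step 1: Sequence(5) creates an iterator counting 0 to 4.
Step 2: list() consumes all values: [0, 1, 2, 3, 4].
Therefore result = [0, 1, 2, 3, 4].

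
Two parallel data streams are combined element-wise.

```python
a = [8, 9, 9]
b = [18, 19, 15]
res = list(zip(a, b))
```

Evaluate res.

Step 1: zip pairs elements at same index:
  Index 0: (8, 18)
  Index 1: (9, 19)
  Index 2: (9, 15)
Therefore res = [(8, 18), (9, 19), (9, 15)].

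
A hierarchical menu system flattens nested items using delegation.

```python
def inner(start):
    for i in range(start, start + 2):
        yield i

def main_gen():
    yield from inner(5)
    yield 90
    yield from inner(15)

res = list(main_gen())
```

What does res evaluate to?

Step 1: main_gen() delegates to inner(5):
  yield 5
  yield 6
Step 2: yield 90
Step 3: Delegates to inner(15):
  yield 15
  yield 16
Therefore res = [5, 6, 90, 15, 16].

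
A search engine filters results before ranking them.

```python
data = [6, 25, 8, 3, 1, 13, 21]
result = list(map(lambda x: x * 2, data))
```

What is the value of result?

Step 1: Apply lambda x: x * 2 to each element:
  6 -> 12
  25 -> 50
  8 -> 16
  3 -> 6
  1 -> 2
  13 -> 26
  21 -> 42
Therefore result = [12, 50, 16, 6, 2, 26, 42].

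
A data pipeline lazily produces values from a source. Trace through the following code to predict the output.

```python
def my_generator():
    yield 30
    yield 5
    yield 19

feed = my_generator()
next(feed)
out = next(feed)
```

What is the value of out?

Step 1: my_generator() creates a generator.
Step 2: next(feed) yields 30 (consumed and discarded).
Step 3: next(feed) yields 5, assigned to out.
Therefore out = 5.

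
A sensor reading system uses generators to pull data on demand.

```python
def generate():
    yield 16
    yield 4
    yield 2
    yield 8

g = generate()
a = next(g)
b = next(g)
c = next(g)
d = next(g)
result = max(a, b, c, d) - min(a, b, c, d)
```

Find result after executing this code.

Step 1: Create generator and consume all values:
  a = next(g) = 16
  b = next(g) = 4
  c = next(g) = 2
  d = next(g) = 8
Step 2: max = 16, min = 2, result = 16 - 2 = 14.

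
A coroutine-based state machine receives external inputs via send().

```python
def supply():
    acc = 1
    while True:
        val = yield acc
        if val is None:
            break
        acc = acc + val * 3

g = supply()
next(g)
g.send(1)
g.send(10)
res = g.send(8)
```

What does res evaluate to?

Step 1: next() -> yield acc=1.
Step 2: send(1) -> val=1, acc = 1 + 1*3 = 4, yield 4.
Step 3: send(10) -> val=10, acc = 4 + 10*3 = 34, yield 34.
Step 4: send(8) -> val=8, acc = 34 + 8*3 = 58, yield 58.
Therefore res = 58.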